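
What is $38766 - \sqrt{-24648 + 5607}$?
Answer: $38766 - i \sqrt{19041} \approx 38766.0 - 137.99 i$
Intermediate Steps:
$38766 - \sqrt{-24648 + 5607} = 38766 - \sqrt{-19041} = 38766 - i \sqrt{19041}$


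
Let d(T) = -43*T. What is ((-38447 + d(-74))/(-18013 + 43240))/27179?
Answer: -11755/228548211 ≈ -5.1433e-5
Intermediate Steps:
((-38447 + d(-74))/(-18013 + 43240))/27179 = ((-38447 - 43*(-74))/(-18013 + 43240))/27179 = ((-38447 + 3182)/25227)*(1/27179) = -35265*1/25227*(1/27179) = -11755/8409*1/27179 = -11755/228548211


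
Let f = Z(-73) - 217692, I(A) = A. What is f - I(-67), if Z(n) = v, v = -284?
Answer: -217909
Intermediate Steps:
Z(n) = -284
f = -217976 (f = -284 - 217692 = -217976)
f - I(-67) = -217976 - 1*(-67) = -217976 + 67 = -217909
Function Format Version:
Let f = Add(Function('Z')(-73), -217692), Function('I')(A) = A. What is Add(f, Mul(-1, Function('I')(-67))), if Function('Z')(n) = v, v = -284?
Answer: -217909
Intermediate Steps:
Function('Z')(n) = -284
f = -217976 (f = Add(-284, -217692) = -217976)
Add(f, Mul(-1, Function('I')(-67))) = Add(-217976, Mul(-1, -67)) = Add(-217976, 67) = -217909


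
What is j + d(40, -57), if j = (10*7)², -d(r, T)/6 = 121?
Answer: 4174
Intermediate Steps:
d(r, T) = -726 (d(r, T) = -6*121 = -726)
j = 4900 (j = 70² = 4900)
j + d(40, -57) = 4900 - 726 = 4174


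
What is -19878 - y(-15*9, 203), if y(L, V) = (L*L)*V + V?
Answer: -3719756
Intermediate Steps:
y(L, V) = V + V*L² (y(L, V) = L²*V + V = V*L² + V = V + V*L²)
-19878 - y(-15*9, 203) = -19878 - 203*(1 + (-15*9)²) = -19878 - 203*(1 + (-135)²) = -19878 - 203*(1 + 18225) = -19878 - 203*18226 = -19878 - 1*3699878 = -19878 - 3699878 = -3719756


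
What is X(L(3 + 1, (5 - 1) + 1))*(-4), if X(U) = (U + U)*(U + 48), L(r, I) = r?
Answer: -1664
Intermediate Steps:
X(U) = 2*U*(48 + U) (X(U) = (2*U)*(48 + U) = 2*U*(48 + U))
X(L(3 + 1, (5 - 1) + 1))*(-4) = (2*(3 + 1)*(48 + (3 + 1)))*(-4) = (2*4*(48 + 4))*(-4) = (2*4*52)*(-4) = 416*(-4) = -1664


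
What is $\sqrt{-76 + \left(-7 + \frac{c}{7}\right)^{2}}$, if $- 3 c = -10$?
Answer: $\frac{i \sqrt{14747}}{21} \approx 5.7827 i$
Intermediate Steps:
$c = \frac{10}{3}$ ($c = \left(- \frac{1}{3}\right) \left(-10\right) = \frac{10}{3} \approx 3.3333$)
$\sqrt{-76 + \left(-7 + \frac{c}{7}\right)^{2}} = \sqrt{-76 + \left(-7 + \frac{10}{3 \cdot 7}\right)^{2}} = \sqrt{-76 + \left(-7 + \frac{10}{3} \cdot \frac{1}{7}\right)^{2}} = \sqrt{-76 + \left(-7 + \frac{10}{21}\right)^{2}} = \sqrt{-76 + \left(- \frac{137}{21}\right)^{2}} = \sqrt{-76 + \frac{18769}{441}} = \sqrt{- \frac{14747}{441}} = \frac{i \sqrt{14747}}{21}$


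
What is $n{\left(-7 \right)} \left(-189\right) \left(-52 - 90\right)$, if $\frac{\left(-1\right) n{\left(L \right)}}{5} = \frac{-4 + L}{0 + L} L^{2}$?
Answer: $-10332630$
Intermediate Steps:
$n{\left(L \right)} = - 5 L \left(-4 + L\right)$ ($n{\left(L \right)} = - 5 \frac{-4 + L}{0 + L} L^{2} = - 5 \frac{-4 + L}{L} L^{2} = - 5 L \left(-4 + L\right)$)
$n{\left(-7 \right)} \left(-189\right) \left(-52 - 90\right) = 5 \left(-7\right) \left(4 - -7\right) \left(-189\right) \left(-52 - 90\right) = 5 \left(-7\right) \left(4 + 7\right) \left(-189\right) \left(-142\right) = 5 \left(-7\right) 11 \left(-189\right) \left(-142\right) = \left(-385\right) \left(-189\right) \left(-142\right) = 72765 \left(-142\right) = -10332630$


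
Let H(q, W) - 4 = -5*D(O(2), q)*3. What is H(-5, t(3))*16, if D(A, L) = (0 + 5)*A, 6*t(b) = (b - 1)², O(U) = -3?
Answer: 3664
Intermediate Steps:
t(b) = (-1 + b)²/6 (t(b) = (b - 1)²/6 = (-1 + b)²/6)
D(A, L) = 5*A
H(q, W) = 229 (H(q, W) = 4 - 25*(-3)*3 = 4 - 5*(-15)*3 = 4 + 75*3 = 4 + 225 = 229)
H(-5, t(3))*16 = 229*16 = 3664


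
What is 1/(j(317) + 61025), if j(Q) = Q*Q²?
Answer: 1/31916038 ≈ 3.1332e-8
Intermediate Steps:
j(Q) = Q³
1/(j(317) + 61025) = 1/(317³ + 61025) = 1/(31855013 + 61025) = 1/31916038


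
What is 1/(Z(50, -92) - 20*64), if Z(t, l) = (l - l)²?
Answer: -1/1280 ≈ -0.00078125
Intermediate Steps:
Z(t, l) = 0 (Z(t, l) = 0² = 0)
1/(Z(50, -92) - 20*64) = 1/(0 - 20*64) = 1/(0 - 1280) = 1/(-1280) = -1/1280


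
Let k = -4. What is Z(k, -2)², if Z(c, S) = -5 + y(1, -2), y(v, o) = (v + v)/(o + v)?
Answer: 49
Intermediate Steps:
y(v, o) = 2*v/(o + v) (y(v, o) = (2*v)/(o + v) = 2*v/(o + v))
Z(c, S) = -7 (Z(c, S) = -5 + 2*1/(-2 + 1) = -5 + 2*1/(-1) = -5 + 2*1*(-1) = -5 - 2 = -7)
Z(k, -2)² = (-7)² = 49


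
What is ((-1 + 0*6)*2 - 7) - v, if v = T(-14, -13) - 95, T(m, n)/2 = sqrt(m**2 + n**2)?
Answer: 86 - 2*sqrt(365) ≈ 47.790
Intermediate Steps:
T(m, n) = 2*sqrt(m**2 + n**2)
v = -95 + 2*sqrt(365) (v = 2*sqrt((-14)**2 + (-13)**2) - 95 = 2*sqrt(196 + 169) - 95 = 2*sqrt(365) - 95 = -95 + 2*sqrt(365) ≈ -56.790)
((-1 + 0*6)*2 - 7) - v = ((-1 + 0*6)*2 - 7) - (-95 + 2*sqrt(365)) = ((-1 + 0)*2 - 7) + (95 - 2*sqrt(365)) = (-1*2 - 7) + (95 - 2*sqrt(365)) = (-2 - 7) + (95 - 2*sqrt(365)) = -9 + (95 - 2*sqrt(365)) = 86 - 2*sqrt(365)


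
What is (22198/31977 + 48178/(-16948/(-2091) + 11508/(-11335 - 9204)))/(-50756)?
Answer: -3007768052020123/23905067980967424 ≈ -0.12582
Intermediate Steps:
(22198/31977 + 48178/(-16948/(-2091) + 11508/(-11335 - 9204)))/(-50756) = (22198*(1/31977) + 48178/(-16948*(-1/2091) + 11508/(-20539)))*(-1/50756) = (2018/2907 + 48178/(16948/2091 + 11508*(-1/20539)))*(-1/50756) = (2018/2907 + 48178/(16948/2091 - 11508/20539))*(-1/50756) = (2018/2907 + 48178/(324031744/42947049))*(-1/50756) = (2018/2907 + 48178*(42947049/324031744))*(-1/50756) = (2018/2907 + 1034551463361/162015872)*(-1/50756) = (3007768052020123/470980139904)*(-1/50756) = -3007768052020123/23905067980967424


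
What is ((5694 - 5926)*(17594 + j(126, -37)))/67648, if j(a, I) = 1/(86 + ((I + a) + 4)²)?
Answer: -4456824139/73863160 ≈ -60.339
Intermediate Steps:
j(a, I) = 1/(86 + (4 + I + a)²)
((5694 - 5926)*(17594 + j(126, -37)))/67648 = ((5694 - 5926)*(17594 + 1/(86 + (4 - 37 + 126)²)))/67648 = -232*(17594 + 1/(86 + 93²))*(1/67648) = -232*(17594 + 1/(86 + 8649))*(1/67648) = -232*(17594 + 1/8735)*(1/67648) = -232*153683591/8735*(1/67648) = -35654593112/8735*1/67648 = -4456824139/73863160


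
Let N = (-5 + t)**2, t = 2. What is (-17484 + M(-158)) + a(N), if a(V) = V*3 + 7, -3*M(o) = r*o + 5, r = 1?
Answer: -17399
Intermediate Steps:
N = 9 (N = (-5 + 2)**2 = (-3)**2 = 9)
M(o) = -5/3 - o/3 (M(o) = -(1*o + 5)/3 = -(o + 5)/3 = -(5 + o)/3 = -5/3 - o/3)
a(V) = 7 + 3*V (a(V) = 3*V + 7 = 7 + 3*V)
(-17484 + M(-158)) + a(N) = (-17484 + (-5/3 - 1/3*(-158))) + (7 + 3*9) = (-17484 + (-5/3 + 158/3)) + (7 + 27) = (-17484 + 51) + 34 = -17433 + 34 = -17399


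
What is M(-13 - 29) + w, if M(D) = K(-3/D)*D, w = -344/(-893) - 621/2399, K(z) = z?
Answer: -6156218/2142307 ≈ -2.8736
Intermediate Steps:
w = 270703/2142307 (w = -344*(-1/893) - 621*1/2399 = 344/893 - 621/2399 = 270703/2142307 ≈ 0.12636)
M(D) = -3 (M(D) = (-3/D)*D = -3)
M(-13 - 29) + w = -3 + 270703/2142307 = -6156218/2142307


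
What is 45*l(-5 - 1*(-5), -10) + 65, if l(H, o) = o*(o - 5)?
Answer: 6815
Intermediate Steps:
l(H, o) = o*(-5 + o)
45*l(-5 - 1*(-5), -10) + 65 = 45*(-10*(-5 - 10)) + 65 = 45*(-10*(-15)) + 65 = 45*150 + 65 = 6750 + 65 = 6815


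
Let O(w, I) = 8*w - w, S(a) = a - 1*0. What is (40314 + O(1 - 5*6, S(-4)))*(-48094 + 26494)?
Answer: -866397600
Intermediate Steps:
S(a) = a (S(a) = a + 0 = a)
O(w, I) = 7*w
(40314 + O(1 - 5*6, S(-4)))*(-48094 + 26494) = (40314 + 7*(1 - 5*6))*(-48094 + 26494) = (40314 + 7*(1 - 30))*(-21600) = (40314 + 7*(-29))*(-21600) = (40314 - 203)*(-21600) = 40111*(-21600) = -866397600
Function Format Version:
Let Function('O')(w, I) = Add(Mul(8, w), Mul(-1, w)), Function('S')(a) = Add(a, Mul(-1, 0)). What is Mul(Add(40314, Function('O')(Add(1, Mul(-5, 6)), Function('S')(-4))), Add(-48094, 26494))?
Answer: -866397600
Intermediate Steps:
Function('S')(a) = a (Function('S')(a) = Add(a, 0) = a)
Function('O')(w, I) = Mul(7, w)
Mul(Add(40314, Function('O')(Add(1, Mul(-5, 6)), Function('S')(-4))), Add(-48094, 26494)) = Mul(Add(40314, Mul(7, Add(1, Mul(-5, 6)))), Add(-48094, 26494)) = Mul(Add(40314, Mul(7, Add(1, -30))), -21600) = Mul(Add(40314, Mul(7, -29)), -21600) = Mul(Add(40314, -203), -21600) = Mul(40111, -21600) = -866397600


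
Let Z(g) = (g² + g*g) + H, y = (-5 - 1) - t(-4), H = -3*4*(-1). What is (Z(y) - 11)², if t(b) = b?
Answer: 81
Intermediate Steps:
H = 12 (H = -12*(-1) = 12)
y = -2 (y = (-5 - 1) - 1*(-4) = -6 + 4 = -2)
Z(g) = 12 + 2*g² (Z(g) = (g² + g*g) + 12 = (g² + g²) + 12 = 2*g² + 12 = 12 + 2*g²)
(Z(y) - 11)² = ((12 + 2*(-2)²) - 11)² = ((12 + 2*4) - 11)² = ((12 + 8) - 11)² = (20 - 11)² = 9² = 81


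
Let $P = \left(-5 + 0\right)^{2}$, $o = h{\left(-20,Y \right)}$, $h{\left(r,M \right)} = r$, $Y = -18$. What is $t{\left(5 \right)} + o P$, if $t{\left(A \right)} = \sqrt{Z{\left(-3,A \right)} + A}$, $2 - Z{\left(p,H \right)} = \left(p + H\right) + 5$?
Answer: $-500$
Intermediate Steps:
$o = -20$
$Z{\left(p,H \right)} = -3 - H - p$ ($Z{\left(p,H \right)} = 2 - \left(\left(p + H\right) + 5\right) = 2 - \left(\left(H + p\right) + 5\right) = 2 - \left(5 + H + p\right) = -3 - H - p$)
$t{\left(A \right)} = 0$ ($t{\left(A \right)} = \sqrt{\left(-3 - A - -3\right) + A} = \sqrt{\left(-3 - A + 3\right) + A} = \sqrt{- A + A} = \sqrt{0} = 0$)
$P = 25$ ($P = \left(-5\right)^{2} = 25$)
$t{\left(5 \right)} + o P = 0 - 500 = -500$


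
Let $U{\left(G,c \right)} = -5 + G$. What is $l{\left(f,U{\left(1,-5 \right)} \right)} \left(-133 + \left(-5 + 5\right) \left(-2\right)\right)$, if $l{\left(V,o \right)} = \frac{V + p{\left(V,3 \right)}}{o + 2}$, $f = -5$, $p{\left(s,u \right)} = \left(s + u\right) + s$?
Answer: $-798$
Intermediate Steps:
$p{\left(s,u \right)} = u + 2 s$
$l{\left(V,o \right)} = \frac{3 + 3 V}{2 + o}$ ($l{\left(V,o \right)} = \frac{V + \left(3 + 2 V\right)}{o + 2} = \frac{3 + 3 V}{2 + o}$)
$l{\left(f,U{\left(1,-5 \right)} \right)} \left(-133 + \left(-5 + 5\right) \left(-2\right)\right) = \frac{3 \left(1 - 5\right)}{2 + \left(-5 + 1\right)} \left(-133 + \left(-5 + 5\right) \left(-2\right)\right) = 3 \frac{1}{2 - 4} \left(-4\right) \left(-133 + 0 \left(-2\right)\right) = 3 \frac{1}{-2} \left(-4\right) \left(-133 + 0\right) = 3 \left(- \frac{1}{2}\right) \left(-4\right) \left(-133\right) = 6 \left(-133\right) = -798$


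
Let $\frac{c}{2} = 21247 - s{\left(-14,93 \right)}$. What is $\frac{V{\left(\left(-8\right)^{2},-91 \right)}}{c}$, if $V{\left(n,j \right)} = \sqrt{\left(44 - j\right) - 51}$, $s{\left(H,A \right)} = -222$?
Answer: $\frac{\sqrt{21}}{21469} \approx 0.00021345$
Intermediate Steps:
$c = 42938$ ($c = 2 \left(21247 - -222\right) = 2 \left(21247 + 222\right) = 2 \cdot 21469 = 42938$)
$V{\left(n,j \right)} = \sqrt{-7 - j}$
$\frac{V{\left(\left(-8\right)^{2},-91 \right)}}{c} = \frac{\sqrt{-7 - -91}}{42938} = \sqrt{-7 + 91} \cdot \frac{1}{42938} = \sqrt{84} \cdot \frac{1}{42938} = 2 \sqrt{21} \cdot \frac{1}{42938} = \frac{\sqrt{21}}{21469}$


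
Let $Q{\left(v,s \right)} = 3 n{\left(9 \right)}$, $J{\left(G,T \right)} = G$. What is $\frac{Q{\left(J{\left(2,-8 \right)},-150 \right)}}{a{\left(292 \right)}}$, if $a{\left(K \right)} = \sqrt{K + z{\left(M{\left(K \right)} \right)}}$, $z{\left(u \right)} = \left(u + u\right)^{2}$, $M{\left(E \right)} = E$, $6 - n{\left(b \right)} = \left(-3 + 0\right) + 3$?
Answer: $\frac{9 \sqrt{85337}}{85337} \approx 0.030809$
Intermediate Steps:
$n{\left(b \right)} = 6$ ($n{\left(b \right)} = 6 - \left(\left(-3 + 0\right) + 3\right) = 6 - \left(-3 + 3\right) = 6 - 0 = 6 + 0 = 6$)
$z{\left(u \right)} = 4 u^{2}$ ($z{\left(u \right)} = \left(2 u\right)^{2} = 4 u^{2}$)
$a{\left(K \right)} = \sqrt{K + 4 K^{2}}$
$Q{\left(v,s \right)} = 18$ ($Q{\left(v,s \right)} = 3 \cdot 6 = 18$)
$\frac{Q{\left(J{\left(2,-8 \right)},-150 \right)}}{a{\left(292 \right)}} = \frac{18}{\sqrt{292 \left(1 + 4 \cdot 292\right)}} = \frac{18}{\sqrt{292 \left(1 + 1168\right)}} = \frac{18}{\sqrt{292 \cdot 1169}} = \frac{18}{\sqrt{341348}} = \frac{18}{2 \sqrt{85337}} = 18 \frac{\sqrt{85337}}{170674} = \frac{9 \sqrt{85337}}{85337}$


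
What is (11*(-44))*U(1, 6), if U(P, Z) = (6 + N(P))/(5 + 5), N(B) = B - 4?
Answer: -726/5 ≈ -145.20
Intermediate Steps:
N(B) = -4 + B
U(P, Z) = ⅕ + P/10 (U(P, Z) = (6 + (-4 + P))/(5 + 5) = (2 + P)/10 = (2 + P)*(⅒) = ⅕ + P/10)
(11*(-44))*U(1, 6) = (11*(-44))*(⅕ + (⅒)*1) = -484*(⅕ + ⅒) = -484*3/10 = -726/5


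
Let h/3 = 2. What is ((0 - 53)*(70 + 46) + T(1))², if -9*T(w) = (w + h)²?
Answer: 3067055161/81 ≈ 3.7865e+7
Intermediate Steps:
h = 6 (h = 3*2 = 6)
T(w) = -(6 + w)²/9 (T(w) = -(w + 6)²/9 = -(6 + w)²/9)
((0 - 53)*(70 + 46) + T(1))² = ((0 - 53)*(70 + 46) - (6 + 1)²/9)² = (-53*116 - ⅑*7²)² = (-6148 - ⅑*49)² = (-6148 - 49/9)² = (-55381/9)² = 3067055161/81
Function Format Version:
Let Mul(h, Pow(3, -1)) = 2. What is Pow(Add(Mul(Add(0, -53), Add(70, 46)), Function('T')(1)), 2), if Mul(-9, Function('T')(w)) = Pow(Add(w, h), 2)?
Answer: Rational(3067055161, 81) ≈ 3.7865e+7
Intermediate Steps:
h = 6 (h = Mul(3, 2) = 6)
Function('T')(w) = Mul(Rational(-1, 9), Pow(Add(6, w), 2)) (Function('T')(w) = Mul(Rational(-1, 9), Pow(Add(w, 6), 2)) = Mul(Rational(-1, 9), Pow(Add(6, w), 2)))
Pow(Add(Mul(Add(0, -53), Add(70, 46)), Function('T')(1)), 2) = Pow(Add(Mul(Add(0, -53), Add(70, 46)), Mul(Rational(-1, 9), Pow(Add(6, 1), 2))), 2) = Pow(Add(Mul(-53, 116), Mul(Rational(-1, 9), Pow(7, 2))), 2) = Pow(Add(-6148, Mul(Rational(-1, 9), 49)), 2) = Pow(Add(-6148, Rational(-49, 9)), 2) = Pow(Rational(-55381, 9), 2) = Rational(3067055161, 81)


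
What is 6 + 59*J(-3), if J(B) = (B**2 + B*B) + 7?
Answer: 1481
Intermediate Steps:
J(B) = 7 + 2*B**2 (J(B) = (B**2 + B**2) + 7 = 2*B**2 + 7 = 7 + 2*B**2)
6 + 59*J(-3) = 6 + 59*(7 + 2*(-3)**2) = 6 + 59*(7 + 2*9) = 6 + 59*(7 + 18) = 6 + 59*25 = 6 + 1475 = 1481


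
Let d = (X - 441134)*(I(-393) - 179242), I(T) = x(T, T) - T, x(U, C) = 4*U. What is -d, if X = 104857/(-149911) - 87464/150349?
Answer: -1793878083344350039283/22538968939 ≈ -7.9590e+10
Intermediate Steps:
X = -28876960797/22538968939 (X = 104857*(-1/149911) - 87464*1/150349 = -104857/149911 - 87464/150349 = -28876960797/22538968939 ≈ -1.2812)
I(T) = 3*T (I(T) = 4*T - T = 3*T)
d = 1793878083344350039283/22538968939 (d = (-28876960797/22538968939 - 441134)*(3*(-393) - 179242) = -9942734400897623*(-1179 - 179242)/22538968939 = -9942734400897623/22538968939*(-180421) = 1793878083344350039283/22538968939 ≈ 7.9590e+10)
-d = -1*1793878083344350039283/22538968939 = -1793878083344350039283/22538968939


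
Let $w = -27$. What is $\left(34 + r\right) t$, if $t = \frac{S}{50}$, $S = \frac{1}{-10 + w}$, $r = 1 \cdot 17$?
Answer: $- \frac{51}{1850} \approx -0.027568$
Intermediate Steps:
$r = 17$
$S = - \frac{1}{37}$ ($S = \frac{1}{-10 - 27} = \frac{1}{-37} = - \frac{1}{37} \approx -0.027027$)
$t = - \frac{1}{1850}$ ($t = - \frac{1}{37 \cdot 50} = \left(- \frac{1}{37}\right) \frac{1}{50} = - \frac{1}{1850} \approx -0.00054054$)
$\left(34 + r\right) t = \left(34 + 17\right) \left(- \frac{1}{1850}\right) = 51 \left(- \frac{1}{1850}\right) = - \frac{51}{1850}$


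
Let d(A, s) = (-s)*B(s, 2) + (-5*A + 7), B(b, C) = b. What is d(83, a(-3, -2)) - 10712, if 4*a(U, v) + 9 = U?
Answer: -11129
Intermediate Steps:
a(U, v) = -9/4 + U/4
d(A, s) = 7 - s² - 5*A (d(A, s) = (-s)*s + (-5*A + 7) = -s² + (7 - 5*A) = 7 - s² - 5*A)
d(83, a(-3, -2)) - 10712 = (7 - (-9/4 + (¼)*(-3))² - 5*83) - 10712 = (7 - (-9/4 - ¾)² - 415) - 10712 = (7 - 1*(-3)² - 415) - 10712 = (7 - 1*9 - 415) - 10712 = (7 - 9 - 415) - 10712 = -417 - 10712 = -11129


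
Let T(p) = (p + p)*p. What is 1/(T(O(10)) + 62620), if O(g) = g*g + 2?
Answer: 1/83428 ≈ 1.1986e-5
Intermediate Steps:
O(g) = 2 + g² (O(g) = g² + 2 = 2 + g²)
T(p) = 2*p² (T(p) = (2*p)*p = 2*p²)
1/(T(O(10)) + 62620) = 1/(2*(2 + 10²)² + 62620) = 1/(2*(2 + 100)² + 62620) = 1/(2*102² + 62620) = 1/(2*10404 + 62620) = 1/(20808 + 62620) = 1/83428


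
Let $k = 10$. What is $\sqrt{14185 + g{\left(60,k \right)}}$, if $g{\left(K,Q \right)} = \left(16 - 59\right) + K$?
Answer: $3 \sqrt{1578} \approx 119.17$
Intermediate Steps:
$g{\left(K,Q \right)} = -43 + K$
$\sqrt{14185 + g{\left(60,k \right)}} = \sqrt{14185 + \left(-43 + 60\right)} = \sqrt{14185 + 17} = \sqrt{14202} = 3 \sqrt{1578}$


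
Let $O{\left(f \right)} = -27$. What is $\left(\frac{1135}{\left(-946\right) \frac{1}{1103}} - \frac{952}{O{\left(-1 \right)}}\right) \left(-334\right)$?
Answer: $\frac{5494440781}{12771} \approx 4.3023 \cdot 10^{5}$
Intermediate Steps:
$\left(\frac{1135}{\left(-946\right) \frac{1}{1103}} - \frac{952}{O{\left(-1 \right)}}\right) \left(-334\right) = \left(\frac{1135}{\left(-946\right) \frac{1}{1103}} - \frac{952}{-27}\right) \left(-334\right) = \left(\frac{1135}{\left(-946\right) \frac{1}{1103}} - - \frac{952}{27}\right) \left(-334\right) = \left(\frac{1135}{- \frac{946}{1103}} + \frac{952}{27}\right) \left(-334\right) = \left(1135 \left(- \frac{1103}{946}\right) + \frac{952}{27}\right) \left(-334\right) = \left(- \frac{1251905}{946} + \frac{952}{27}\right) \left(-334\right) = \left(- \frac{32900843}{25542}\right) \left(-334\right) = \frac{5494440781}{12771}$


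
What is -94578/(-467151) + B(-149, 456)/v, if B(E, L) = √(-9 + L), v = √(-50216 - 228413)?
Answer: 31526/155717 - I*√124547163/278629 ≈ 0.20246 - 0.040053*I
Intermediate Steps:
v = I*√278629 (v = √(-278629) = I*√278629 ≈ 527.85*I)
-94578/(-467151) + B(-149, 456)/v = -94578/(-467151) + √(-9 + 456)/((I*√278629)) = -94578*(-1/467151) + √447*(-I*√278629/278629) = 31526/155717 - I*√124547163/278629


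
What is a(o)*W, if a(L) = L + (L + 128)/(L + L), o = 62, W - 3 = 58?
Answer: 240279/62 ≈ 3875.5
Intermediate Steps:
W = 61 (W = 3 + 58 = 61)
a(L) = L + (128 + L)/(2*L) (a(L) = L + (128 + L)/((2*L)) = L + (128 + L)*(1/(2*L)) = L + (128 + L)/(2*L))
a(o)*W = (1/2 + 62 + 64/62)*61 = (1/2 + 62 + 64*(1/62))*61 = (1/2 + 62 + 32/31)*61 = (3939/62)*61 = 240279/62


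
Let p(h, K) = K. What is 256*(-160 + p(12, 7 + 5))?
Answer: -37888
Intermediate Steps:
256*(-160 + p(12, 7 + 5)) = 256*(-160 + (7 + 5)) = 256*(-160 + 12) = 256*(-148) = -37888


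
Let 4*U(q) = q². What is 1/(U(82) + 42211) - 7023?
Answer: -308253515/43892 ≈ -7023.0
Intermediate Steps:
U(q) = q²/4
1/(U(82) + 42211) - 7023 = 1/((¼)*82² + 42211) - 7023 = 1/((¼)*6724 + 42211) - 7023 = 1/(1681 + 42211) - 7023 = 1/43892 - 7023 = -308253515/43892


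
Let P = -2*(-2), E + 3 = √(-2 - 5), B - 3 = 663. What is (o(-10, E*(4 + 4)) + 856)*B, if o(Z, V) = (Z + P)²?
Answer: 594072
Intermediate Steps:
B = 666 (B = 3 + 663 = 666)
E = -3 + I*√7 (E = -3 + √(-2 - 5) = -3 + √(-7) = -3 + I*√7 ≈ -3.0 + 2.6458*I)
P = 4
o(Z, V) = (4 + Z)² (o(Z, V) = (Z + 4)² = (4 + Z)²)
(o(-10, E*(4 + 4)) + 856)*B = ((4 - 10)² + 856)*666 = ((-6)² + 856)*666 = (36 + 856)*666 = 892*666 = 594072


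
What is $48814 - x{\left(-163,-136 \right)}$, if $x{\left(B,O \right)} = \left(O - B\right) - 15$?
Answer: $48802$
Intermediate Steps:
$x{\left(B,O \right)} = -15 + O - B$ ($x{\left(B,O \right)} = \left(O - B\right) - 15 = -15 + O - B$)
$48814 - x{\left(-163,-136 \right)} = 48814 - \left(-15 - 136 - -163\right) = 48814 - \left(-15 - 136 + 163\right) = 48814 - 12 = 48802$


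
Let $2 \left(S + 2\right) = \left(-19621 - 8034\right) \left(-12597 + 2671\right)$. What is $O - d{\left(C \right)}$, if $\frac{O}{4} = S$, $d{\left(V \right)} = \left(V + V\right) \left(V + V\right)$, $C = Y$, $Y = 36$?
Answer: $549001868$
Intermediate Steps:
$S = 137251763$ ($S = -2 + \frac{\left(-19621 - 8034\right) \left(-12597 + 2671\right)}{2} = -2 + \frac{\left(-27655\right) \left(-9926\right)}{2} = -2 + \frac{1}{2} \cdot 274503530 = -2 + 137251765 = 137251763$)
$C = 36$
$d{\left(V \right)} = 4 V^{2}$ ($d{\left(V \right)} = 2 V 2 V = 4 V^{2}$)
$O = 549007052$ ($O = 4 \cdot 137251763 = 549007052$)
$O - d{\left(C \right)} = 549007052 - 4 \cdot 36^{2} = 549007052 - 4 \cdot 1296 = 549007052 - 5184 = 549001868$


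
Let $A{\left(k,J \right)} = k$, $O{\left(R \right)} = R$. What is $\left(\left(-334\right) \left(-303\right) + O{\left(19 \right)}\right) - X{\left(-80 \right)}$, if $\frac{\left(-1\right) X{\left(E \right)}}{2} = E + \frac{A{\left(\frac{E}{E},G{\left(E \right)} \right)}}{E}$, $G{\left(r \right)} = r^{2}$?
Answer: $\frac{4042439}{40} \approx 1.0106 \cdot 10^{5}$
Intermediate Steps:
$X{\left(E \right)} = - 2 E - \frac{2}{E}$ ($X{\left(E \right)} = - 2 \left(E + \frac{E \frac{1}{E}}{E}\right) = - 2 \left(E + 1 \frac{1}{E}\right) = - 2 \left(E + \frac{1}{E}\right) = - 2 E - \frac{2}{E}$)
$\left(\left(-334\right) \left(-303\right) + O{\left(19 \right)}\right) - X{\left(-80 \right)} = \left(\left(-334\right) \left(-303\right) + 19\right) - \left(\left(-2\right) \left(-80\right) - \frac{2}{-80}\right) = \left(101202 + 19\right) - \left(160 - - \frac{1}{40}\right) = 101221 - \left(160 + \frac{1}{40}\right) = 101221 - \frac{6401}{40} = \frac{4042439}{40}$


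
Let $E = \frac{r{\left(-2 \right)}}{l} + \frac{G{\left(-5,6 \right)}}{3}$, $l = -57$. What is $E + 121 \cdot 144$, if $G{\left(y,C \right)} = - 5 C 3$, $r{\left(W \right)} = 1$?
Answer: $\frac{991457}{57} \approx 17394.0$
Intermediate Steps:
$G{\left(y,C \right)} = - 15 C$
$E = - \frac{1711}{57}$ ($E = 1 \frac{1}{-57} + \frac{\left(-15\right) 6}{3} = 1 \left(- \frac{1}{57}\right) - 30 = - \frac{1}{57} - 30 = - \frac{1711}{57} \approx -30.018$)
$E + 121 \cdot 144 = - \frac{1711}{57} + 121 \cdot 144 = - \frac{1711}{57} + 17424 = \frac{991457}{57}$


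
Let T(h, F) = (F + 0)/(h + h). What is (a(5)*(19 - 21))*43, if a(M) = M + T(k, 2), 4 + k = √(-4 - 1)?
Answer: -8686/21 + 86*I*√5/21 ≈ -413.62 + 9.1572*I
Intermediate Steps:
k = -4 + I*√5 (k = -4 + √(-4 - 1) = -4 + √(-5) = -4 + I*√5 ≈ -4.0 + 2.2361*I)
T(h, F) = F/(2*h) (T(h, F) = F/((2*h)) = F*(1/(2*h)) = F/(2*h))
a(M) = M + 1/(-4 + I*√5) (a(M) = M + (½)*2/(-4 + I*√5) = M + 1/(-4 + I*√5))
(a(5)*(19 - 21))*43 = ((-4/21 + 5 - I*√5/21)*(19 - 21))*43 = ((101/21 - I*√5/21)*(-2))*43 = (-202/21 + 2*I*√5/21)*43 = -8686/21 + 86*I*√5/21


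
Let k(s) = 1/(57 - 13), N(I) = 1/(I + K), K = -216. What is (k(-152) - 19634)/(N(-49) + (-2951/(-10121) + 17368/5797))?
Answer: -1221070880253225/204227097752 ≈ -5979.0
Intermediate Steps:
N(I) = 1/(-216 + I) (N(I) = 1/(I - 216) = 1/(-216 + I))
k(s) = 1/44
(k(-152) - 19634)/(N(-49) + (-2951/(-10121) + 17368/5797)) = (1/44 - 19634)/(1/(-216 - 49) + (-2951/(-10121) + 17368/5797)) = -863895/(44*(1/(-265) + (-2951*(-1/10121) + 17368*(1/5797)))) = -863895/(44*(-1/265 + (2951/10121 + 17368/5797))) = -863895/(44*(-1/265 + 192888475/58671437)) = -863895/(44*51056774438/15547930805) = -863895/44*15547930805/51056774438 = -1221070880253225/204227097752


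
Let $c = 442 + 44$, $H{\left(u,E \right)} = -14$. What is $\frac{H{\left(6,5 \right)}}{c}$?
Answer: $- \frac{7}{243} \approx -0.028807$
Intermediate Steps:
$c = 486$
$\frac{H{\left(6,5 \right)}}{c} = - \frac{14}{486} = \left(-14\right) \frac{1}{486} = - \frac{7}{243}$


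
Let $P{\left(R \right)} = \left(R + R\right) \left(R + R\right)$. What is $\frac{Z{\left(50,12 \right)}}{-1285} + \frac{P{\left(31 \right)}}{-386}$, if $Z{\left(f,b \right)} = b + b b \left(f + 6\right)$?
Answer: $- \frac{4028438}{248005} \approx -16.243$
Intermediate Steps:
$Z{\left(f,b \right)} = b + b^{2} \left(6 + f\right)$ ($Z{\left(f,b \right)} = b + b b \left(6 + f\right) = b + b^{2} \left(6 + f\right)$)
$P{\left(R \right)} = 4 R^{2}$ ($P{\left(R \right)} = 2 R 2 R = 4 R^{2}$)
$\frac{Z{\left(50,12 \right)}}{-1285} + \frac{P{\left(31 \right)}}{-386} = \frac{12 \left(1 + 6 \cdot 12 + 12 \cdot 50\right)}{-1285} + \frac{4 \cdot 31^{2}}{-386} = 12 \left(1 + 72 + 600\right) \left(- \frac{1}{1285}\right) + 4 \cdot 961 \left(- \frac{1}{386}\right) = 12 \cdot 673 \left(- \frac{1}{1285}\right) + 3844 \left(- \frac{1}{386}\right) = 8076 \left(- \frac{1}{1285}\right) - \frac{1922}{193} = - \frac{8076}{1285} - \frac{1922}{193} = - \frac{4028438}{248005}$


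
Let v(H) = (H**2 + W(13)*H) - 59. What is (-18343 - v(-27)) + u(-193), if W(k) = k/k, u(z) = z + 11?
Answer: -19168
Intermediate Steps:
u(z) = 11 + z
W(k) = 1
v(H) = -59 + H + H**2 (v(H) = (H**2 + 1*H) - 59 = (H**2 + H) - 59 = (H + H**2) - 59 = -59 + H + H**2)
(-18343 - v(-27)) + u(-193) = (-18343 - (-59 - 27 + (-27)**2)) + (11 - 193) = (-18343 - (-59 - 27 + 729)) - 182 = (-18343 - 1*643) - 182 = (-18343 - 643) - 182 = -18986 - 182 = -19168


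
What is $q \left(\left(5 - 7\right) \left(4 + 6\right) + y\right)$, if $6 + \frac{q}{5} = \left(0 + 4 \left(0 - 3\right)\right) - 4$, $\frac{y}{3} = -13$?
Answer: $6490$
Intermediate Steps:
$y = -39$ ($y = 3 \left(-13\right) = -39$)
$q = -110$ ($q = -30 + 5 \left(\left(0 + 4 \left(0 - 3\right)\right) - 4\right) = -30 + 5 \left(\left(0 + 4 \left(-3\right)\right) - 4\right) = -30 + 5 \left(\left(0 - 12\right) - 4\right) = -30 + 5 \left(-12 - 4\right) = -30 + 5 \left(-16\right) = -30 - 80 = -110$)
$q \left(\left(5 - 7\right) \left(4 + 6\right) + y\right) = - 110 \left(\left(5 - 7\right) \left(4 + 6\right) - 39\right) = - 110 \left(\left(-2\right) 10 - 39\right) = - 110 \left(-20 - 39\right) = \left(-110\right) \left(-59\right) = 6490$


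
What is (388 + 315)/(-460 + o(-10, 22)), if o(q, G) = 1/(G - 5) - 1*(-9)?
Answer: -11951/7666 ≈ -1.5590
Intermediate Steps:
o(q, G) = 9 + 1/(-5 + G) (o(q, G) = 1/(-5 + G) + 9 = 9 + 1/(-5 + G))
(388 + 315)/(-460 + o(-10, 22)) = (388 + 315)/(-460 + (-44 + 9*22)/(-5 + 22)) = 703/(-460 + (-44 + 198)/17) = 703/(-460 + (1/17)*154) = 703/(-460 + 154/17) = 703/(-7666/17) = 703*(-17/7666) = -11951/7666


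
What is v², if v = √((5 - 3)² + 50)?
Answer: 54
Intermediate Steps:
v = 3*√6 (v = √(2² + 50) = √(4 + 50) = √54 = 3*√6 ≈ 7.3485)
v² = (3*√6)² = 54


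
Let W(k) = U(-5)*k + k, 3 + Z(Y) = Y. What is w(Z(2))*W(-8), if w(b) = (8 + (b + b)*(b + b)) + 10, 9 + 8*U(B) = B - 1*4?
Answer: 220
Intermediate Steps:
Z(Y) = -3 + Y
U(B) = -13/8 + B/8 (U(B) = -9/8 + (B - 1*4)/8 = -9/8 + (B - 4)/8 = -9/8 + (-4 + B)/8 = -9/8 + (-1/2 + B/8) = -13/8 + B/8)
W(k) = -5*k/4 (W(k) = (-13/8 + (1/8)*(-5))*k + k = (-13/8 - 5/8)*k + k = -9*k/4 + k = -5*k/4)
w(b) = 18 + 4*b**2 (w(b) = (8 + (2*b)*(2*b)) + 10 = (8 + 4*b**2) + 10 = 18 + 4*b**2)
w(Z(2))*W(-8) = (18 + 4*(-3 + 2)**2)*(-5/4*(-8)) = (18 + 4*(-1)**2)*10 = (18 + 4*1)*10 = (18 + 4)*10 = 22*10 = 220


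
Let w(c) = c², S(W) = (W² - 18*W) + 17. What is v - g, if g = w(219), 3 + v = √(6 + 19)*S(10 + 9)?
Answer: -47784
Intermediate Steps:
S(W) = 17 + W² - 18*W
v = 177 (v = -3 + √(6 + 19)*(17 + (10 + 9)² - 18*(10 + 9)) = -3 + √25*(17 + 19² - 18*19) = -3 + 5*(17 + 361 - 342) = -3 + 5*36 = -3 + 180 = 177)
g = 47961 (g = 219² = 47961)
v - g = 177 - 1*47961 = 177 - 47961 = -47784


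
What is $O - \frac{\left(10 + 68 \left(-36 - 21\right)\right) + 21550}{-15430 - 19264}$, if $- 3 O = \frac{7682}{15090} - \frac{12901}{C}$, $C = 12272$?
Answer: $\frac{3326943587911}{4818592761840} \approx 0.69044$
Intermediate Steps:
$O = \frac{50201293}{277776720}$ ($O = - \frac{\frac{7682}{15090} - \frac{12901}{12272}}{3} = - \frac{7682 \cdot \frac{1}{15090} - \frac{12901}{12272}}{3} = - \frac{\frac{3841}{7545} - \frac{12901}{12272}}{3} = \left(- \frac{1}{3}\right) \left(- \frac{50201293}{92592240}\right) = \frac{50201293}{277776720} \approx 0.18073$)
$O - \frac{\left(10 + 68 \left(-36 - 21\right)\right) + 21550}{-15430 - 19264} = \frac{50201293}{277776720} - \frac{\left(10 + 68 \left(-36 - 21\right)\right) + 21550}{-15430 - 19264} = \frac{50201293}{277776720} - \frac{\left(10 + 68 \left(-57\right)\right) + 21550}{-34694} = \frac{50201293}{277776720} - \left(\left(10 - 3876\right) + 21550\right) \left(- \frac{1}{34694}\right) = \frac{50201293}{277776720} - \left(-3866 + 21550\right) \left(- \frac{1}{34694}\right) = \frac{50201293}{277776720} - 17684 \left(- \frac{1}{34694}\right) = \frac{50201293}{277776720} - - \frac{8842}{17347} = \frac{50201293}{277776720} + \frac{8842}{17347} = \frac{3326943587911}{4818592761840}$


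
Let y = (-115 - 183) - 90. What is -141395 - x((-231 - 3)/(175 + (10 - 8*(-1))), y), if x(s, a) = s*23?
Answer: -27283853/193 ≈ -1.4137e+5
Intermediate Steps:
y = -388 (y = -298 - 90 = -388)
x(s, a) = 23*s
-141395 - x((-231 - 3)/(175 + (10 - 8*(-1))), y) = -141395 - 23*(-231 - 3)/(175 + (10 - 8*(-1))) = -141395 - 23*(-234/(175 + (10 + 8))) = -141395 - 23*(-234/(175 + 18)) = -141395 - 23*(-234/193) = -141395 - 23*(-234*1/193) = -141395 - 23*(-234)/193 = -141395 - 1*(-5382/193) = -141395 + 5382/193 = -27283853/193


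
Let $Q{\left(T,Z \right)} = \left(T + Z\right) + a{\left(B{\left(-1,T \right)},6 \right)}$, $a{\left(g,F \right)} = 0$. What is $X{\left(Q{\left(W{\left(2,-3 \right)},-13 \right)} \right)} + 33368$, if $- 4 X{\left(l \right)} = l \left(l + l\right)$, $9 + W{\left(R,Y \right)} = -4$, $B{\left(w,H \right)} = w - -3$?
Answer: $33030$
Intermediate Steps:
$B{\left(w,H \right)} = 3 + w$ ($B{\left(w,H \right)} = w + 3 = 3 + w$)
$W{\left(R,Y \right)} = -13$ ($W{\left(R,Y \right)} = -9 - 4 = -13$)
$Q{\left(T,Z \right)} = T + Z$ ($Q{\left(T,Z \right)} = \left(T + Z\right) + 0 = T + Z$)
$X{\left(l \right)} = - \frac{l^{2}}{2}$ ($X{\left(l \right)} = - \frac{l \left(l + l\right)}{4} = - \frac{l 2 l}{4} = - \frac{2 l^{2}}{4} = - \frac{l^{2}}{2}$)
$X{\left(Q{\left(W{\left(2,-3 \right)},-13 \right)} \right)} + 33368 = - \frac{\left(-13 - 13\right)^{2}}{2} + 33368 = - \frac{\left(-26\right)^{2}}{2} + 33368 = \left(- \frac{1}{2}\right) 676 + 33368 = -338 + 33368 = 33030$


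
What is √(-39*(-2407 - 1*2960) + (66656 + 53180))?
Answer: √329149 ≈ 573.71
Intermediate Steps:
√(-39*(-2407 - 1*2960) + (66656 + 53180)) = √(-39*(-2407 - 2960) + 119836) = √(-39*(-5367) + 119836) = √(209313 + 119836) = √329149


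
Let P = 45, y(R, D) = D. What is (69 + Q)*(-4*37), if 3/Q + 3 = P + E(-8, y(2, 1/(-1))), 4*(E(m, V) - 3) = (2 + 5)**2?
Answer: -2340324/229 ≈ -10220.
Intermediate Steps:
E(m, V) = 61/4 (E(m, V) = 3 + (2 + 5)**2/4 = 3 + (1/4)*7**2 = 3 + (1/4)*49 = 3 + 49/4 = 61/4)
Q = 12/229 (Q = 3/(-3 + (45 + 61/4)) = 3/(-3 + 241/4) = 3/(229/4) = 3*(4/229) = 12/229 ≈ 0.052402)
(69 + Q)*(-4*37) = (69 + 12/229)*(-4*37) = (15813/229)*(-148) = -2340324/229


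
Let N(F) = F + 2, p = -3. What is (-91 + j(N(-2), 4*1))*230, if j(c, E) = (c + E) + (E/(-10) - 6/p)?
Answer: -19642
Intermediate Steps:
N(F) = 2 + F
j(c, E) = 2 + c + 9*E/10 (j(c, E) = (c + E) + (E/(-10) - 6/(-3)) = (E + c) + (E*(-⅒) - 6*(-⅓)) = (E + c) + (-E/10 + 2) = (E + c) + (2 - E/10) = 2 + c + 9*E/10)
(-91 + j(N(-2), 4*1))*230 = (-91 + (2 + (2 - 2) + 9*(4*1)/10))*230 = (-91 + (2 + 0 + (9/10)*4))*230 = (-91 + (2 + 0 + 18/5))*230 = (-91 + 28/5)*230 = -427/5*230 = -19642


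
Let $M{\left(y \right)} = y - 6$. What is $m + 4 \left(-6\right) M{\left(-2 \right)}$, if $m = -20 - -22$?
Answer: $194$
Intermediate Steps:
$M{\left(y \right)} = -6 + y$
$m = 2$ ($m = -20 + 22 = 2$)
$m + 4 \left(-6\right) M{\left(-2 \right)} = 2 + 4 \left(-6\right) \left(-6 - 2\right) = 2 - -192 = 2 + 192 = 194$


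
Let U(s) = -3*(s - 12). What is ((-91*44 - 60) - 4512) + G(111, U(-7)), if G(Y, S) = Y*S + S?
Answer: -2192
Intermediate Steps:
U(s) = 36 - 3*s (U(s) = -3*(-12 + s) = 36 - 3*s)
G(Y, S) = S + S*Y (G(Y, S) = S*Y + S = S + S*Y)
((-91*44 - 60) - 4512) + G(111, U(-7)) = ((-91*44 - 60) - 4512) + (36 - 3*(-7))*(1 + 111) = ((-4004 - 60) - 4512) + (36 + 21)*112 = (-4064 - 4512) + 57*112 = -8576 + 6384 = -2192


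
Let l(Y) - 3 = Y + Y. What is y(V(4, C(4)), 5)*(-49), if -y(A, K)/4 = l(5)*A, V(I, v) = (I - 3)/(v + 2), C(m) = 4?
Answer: 1274/3 ≈ 424.67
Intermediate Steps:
V(I, v) = (-3 + I)/(2 + v)
l(Y) = 3 + 2*Y (l(Y) = 3 + (Y + Y) = 3 + 2*Y)
y(A, K) = -52*A (y(A, K) = -4*(3 + 2*5)*A = -4*(3 + 10)*A = -52*A)
y(V(4, C(4)), 5)*(-49) = -52*(-3 + 4)/(2 + 4)*(-49) = -52/6*(-49) = -26/3*(-49) = 1274/3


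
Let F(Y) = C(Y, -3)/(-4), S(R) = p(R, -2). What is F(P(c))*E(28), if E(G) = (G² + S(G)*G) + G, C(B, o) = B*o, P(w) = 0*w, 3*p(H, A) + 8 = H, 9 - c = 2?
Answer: 0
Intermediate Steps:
c = 7 (c = 9 - 1*2 = 9 - 2 = 7)
p(H, A) = -8/3 + H/3
S(R) = -8/3 + R/3
P(w) = 0
E(G) = G + G² + G*(-8/3 + G/3) (E(G) = (G² + (-8/3 + G/3)*G) + G = (G² + G*(-8/3 + G/3)) + G = G + G² + G*(-8/3 + G/3))
F(Y) = 3*Y/4 (F(Y) = (Y*(-3))/(-4) = -3*Y*(-¼) = 3*Y/4)
F(P(c))*E(28) = ((¾)*0)*((⅓)*28*(-5 + 4*28)) = 0*((⅓)*28*(-5 + 112)) = 0*((⅓)*28*107) = 0*(2996/3) = 0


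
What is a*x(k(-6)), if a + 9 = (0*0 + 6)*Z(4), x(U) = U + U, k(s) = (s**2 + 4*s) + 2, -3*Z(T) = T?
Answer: -476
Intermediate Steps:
Z(T) = -T/3
k(s) = 2 + s**2 + 4*s
x(U) = 2*U
a = -17 (a = -9 + (0*0 + 6)*(-1/3*4) = -9 + (0 + 6)*(-4/3) = -9 + 6*(-4/3) = -9 - 8 = -17)
a*x(k(-6)) = -34*(2 + (-6)**2 + 4*(-6)) = -34*(2 + 36 - 24) = -34*14 = -17*28 = -476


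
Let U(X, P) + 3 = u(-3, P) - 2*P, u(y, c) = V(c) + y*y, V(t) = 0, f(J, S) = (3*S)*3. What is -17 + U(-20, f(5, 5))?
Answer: -101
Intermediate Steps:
f(J, S) = 9*S
u(y, c) = y**2 (u(y, c) = 0 + y*y = 0 + y**2 = y**2)
U(X, P) = 6 - 2*P (U(X, P) = -3 + ((-3)**2 - 2*P) = -3 + (9 - 2*P) = 6 - 2*P)
-17 + U(-20, f(5, 5)) = -17 + (6 - 18*5) = -17 + (6 - 2*45) = -17 + (6 - 90) = -17 - 84 = -101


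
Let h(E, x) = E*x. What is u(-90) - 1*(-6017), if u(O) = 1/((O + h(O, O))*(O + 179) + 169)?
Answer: 4290476004/713059 ≈ 6017.0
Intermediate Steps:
u(O) = 1/(169 + (179 + O)*(O + O²)) (u(O) = 1/((O + O*O)*(O + 179) + 169) = 1/((O + O²)*(179 + O) + 169) = 1/((179 + O)*(O + O²) + 169) = 1/(169 + (179 + O)*(O + O²)))
u(-90) - 1*(-6017) = 1/(169 + (-90)³ + 179*(-90) + 180*(-90)²) - 1*(-6017) = 1/(169 - 729000 - 16110 + 180*8100) + 6017 = 1/(169 - 729000 - 16110 + 1458000) + 6017 = 1/713059 + 6017 = 4290476004/713059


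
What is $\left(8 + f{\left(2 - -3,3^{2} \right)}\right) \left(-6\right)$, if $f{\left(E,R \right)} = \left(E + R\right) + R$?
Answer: $-186$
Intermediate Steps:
$f{\left(E,R \right)} = E + 2 R$
$\left(8 + f{\left(2 - -3,3^{2} \right)}\right) \left(-6\right) = \left(8 + \left(\left(2 - -3\right) + 2 \cdot 3^{2}\right)\right) \left(-6\right) = \left(8 + \left(\left(2 + 3\right) + 2 \cdot 9\right)\right) \left(-6\right) = \left(8 + \left(5 + 18\right)\right) \left(-6\right) = \left(8 + 23\right) \left(-6\right) = 31 \left(-6\right) = -186$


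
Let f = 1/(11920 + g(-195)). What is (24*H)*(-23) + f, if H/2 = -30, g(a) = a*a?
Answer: 1654178401/49945 ≈ 33120.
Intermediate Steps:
g(a) = a²
H = -60 (H = 2*(-30) = -60)
f = 1/49945 (f = 1/(11920 + (-195)²) = 1/(11920 + 38025) = 1/49945 ≈ 2.0022e-5)
(24*H)*(-23) + f = (24*(-60))*(-23) + 1/49945 = -1440*(-23) + 1/49945 = 33120 + 1/49945 = 1654178401/49945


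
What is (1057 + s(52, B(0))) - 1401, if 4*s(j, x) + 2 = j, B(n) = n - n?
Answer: -663/2 ≈ -331.50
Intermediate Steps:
B(n) = 0
s(j, x) = -1/2 + j/4
(1057 + s(52, B(0))) - 1401 = (1057 + (-1/2 + (1/4)*52)) - 1401 = (1057 + (-1/2 + 13)) - 1401 = (1057 + 25/2) - 1401 = 2139/2 - 1401 = -663/2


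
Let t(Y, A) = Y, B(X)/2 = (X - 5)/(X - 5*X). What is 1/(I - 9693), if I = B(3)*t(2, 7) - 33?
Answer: -3/29176 ≈ -0.00010282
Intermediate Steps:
B(X) = -(-5 + X)/(2*X) (B(X) = 2*((X - 5)/(X - 5*X)) = 2*((-5 + X)/((-4*X))) = 2*((-5 + X)*(-1/(4*X))) = 2*(-(-5 + X)/(4*X)) = -(-5 + X)/(2*X))
I = -97/3 (I = ((1/2)*(5 - 1*3)/3)*2 - 33 = ((1/2)*(1/3)*(5 - 3))*2 - 33 = ((1/2)*(1/3)*2)*2 - 33 = (1/3)*2 - 33 = 2/3 - 33 = -97/3 ≈ -32.333)
1/(I - 9693) = 1/(-97/3 - 9693) = 1/(-29176/3) = -3/29176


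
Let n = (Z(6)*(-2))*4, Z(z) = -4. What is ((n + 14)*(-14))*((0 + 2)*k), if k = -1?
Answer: 1288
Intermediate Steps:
n = 32 (n = -4*(-2)*4 = 8*4 = 32)
((n + 14)*(-14))*((0 + 2)*k) = ((32 + 14)*(-14))*((0 + 2)*(-1)) = (46*(-14))*(2*(-1)) = -644*(-2) = 1288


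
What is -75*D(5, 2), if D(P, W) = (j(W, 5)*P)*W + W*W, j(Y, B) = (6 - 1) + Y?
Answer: -5550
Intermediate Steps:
j(Y, B) = 5 + Y
D(P, W) = W² + P*W*(5 + W) (D(P, W) = ((5 + W)*P)*W + W*W = (P*(5 + W))*W + W² = P*W*(5 + W) + W² = W² + P*W*(5 + W))
-75*D(5, 2) = -150*(2 + 5*(5 + 2)) = -150*(2 + 5*7) = -150*(2 + 35) = -150*37 = -75*74 = -5550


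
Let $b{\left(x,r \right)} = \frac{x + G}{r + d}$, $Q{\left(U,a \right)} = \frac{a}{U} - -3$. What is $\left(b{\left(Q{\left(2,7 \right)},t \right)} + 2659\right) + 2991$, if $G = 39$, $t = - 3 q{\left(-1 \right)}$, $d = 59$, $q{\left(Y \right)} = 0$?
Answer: $\frac{666791}{118} \approx 5650.8$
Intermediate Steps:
$Q{\left(U,a \right)} = 3 + \frac{a}{U}$ ($Q{\left(U,a \right)} = \frac{a}{U} + 3 = 3 + \frac{a}{U}$)
$t = 0$ ($t = \left(-3\right) 0 = 0$)
$b{\left(x,r \right)} = \frac{39 + x}{59 + r}$ ($b{\left(x,r \right)} = \frac{x + 39}{r + 59} = \frac{39 + x}{59 + r}$)
$\left(b{\left(Q{\left(2,7 \right)},t \right)} + 2659\right) + 2991 = \left(\frac{39 + \left(3 + \frac{7}{2}\right)}{59 + 0} + 2659\right) + 2991 = \left(\frac{39 + \left(3 + 7 \cdot \frac{1}{2}\right)}{59} + 2659\right) + 2991 = \left(\frac{39 + \left(3 + \frac{7}{2}\right)}{59} + 2659\right) + 2991 = \left(\frac{39 + \frac{13}{2}}{59} + 2659\right) + 2991 = \left(\frac{1}{59} \cdot \frac{91}{2} + 2659\right) + 2991 = \left(\frac{91}{118} + 2659\right) + 2991 = \frac{313853}{118} + 2991 = \frac{666791}{118}$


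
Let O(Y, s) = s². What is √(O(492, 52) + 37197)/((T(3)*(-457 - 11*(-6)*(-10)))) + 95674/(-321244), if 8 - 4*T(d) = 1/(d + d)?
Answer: -47837/160622 - 24*√39901/52499 ≈ -0.38914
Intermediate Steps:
T(d) = 2 - 1/(8*d) (T(d) = 2 - 1/(4*(d + d)) = 2 - 1/(2*d)/4 = 2 - 1/(8*d))
√(O(492, 52) + 37197)/((T(3)*(-457 - 11*(-6)*(-10)))) + 95674/(-321244) = √(52² + 37197)/(((2 - ⅛/3)*(-457 - 11*(-6)*(-10)))) + 95674/(-321244) = √(2704 + 37197)/(((2 - ⅛*⅓)*(-457 + 66*(-10)))) + 95674*(-1/321244) = √39901/(((2 - 1/24)*(-457 - 660))) - 47837/160622 = √39901/(((47/24)*(-1117))) - 47837/160622 = √39901/(-52499/24) - 47837/160622 = √39901*(-24/52499) - 47837/160622 = -24*√39901/52499 - 47837/160622 = -47837/160622 - 24*√39901/52499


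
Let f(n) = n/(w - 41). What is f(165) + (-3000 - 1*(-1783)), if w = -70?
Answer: -45084/37 ≈ -1218.5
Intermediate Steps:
f(n) = -n/111 (f(n) = n/(-70 - 41) = n/(-111) = n*(-1/111) = -n/111)
f(165) + (-3000 - 1*(-1783)) = -1/111*165 + (-3000 - 1*(-1783)) = -55/37 + (-3000 + 1783) = -55/37 - 1217 = -45084/37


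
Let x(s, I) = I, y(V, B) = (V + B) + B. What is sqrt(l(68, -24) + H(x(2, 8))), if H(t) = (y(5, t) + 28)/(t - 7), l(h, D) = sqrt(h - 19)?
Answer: 2*sqrt(14) ≈ 7.4833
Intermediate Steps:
y(V, B) = V + 2*B (y(V, B) = (B + V) + B = V + 2*B)
l(h, D) = sqrt(-19 + h)
H(t) = (33 + 2*t)/(-7 + t) (H(t) = ((5 + 2*t) + 28)/(t - 7) = (33 + 2*t)/(-7 + t))
sqrt(l(68, -24) + H(x(2, 8))) = sqrt(sqrt(-19 + 68) + (33 + 2*8)/(-7 + 8)) = sqrt(sqrt(49) + (33 + 16)/1) = sqrt(7 + 1*49) = sqrt(7 + 49) = sqrt(56) = 2*sqrt(14)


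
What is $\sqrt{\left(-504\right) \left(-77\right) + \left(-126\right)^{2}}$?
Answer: $42 \sqrt{31} \approx 233.85$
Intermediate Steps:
$\sqrt{\left(-504\right) \left(-77\right) + \left(-126\right)^{2}} = \sqrt{38808 + 15876} = \sqrt{54684} = 42 \sqrt{31}$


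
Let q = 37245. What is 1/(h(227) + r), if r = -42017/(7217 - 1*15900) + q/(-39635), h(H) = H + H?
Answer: 68830141/31517273106 ≈ 0.0021839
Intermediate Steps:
h(H) = 2*H
r = 268389092/68830141 (r = -42017/(7217 - 1*15900) + 37245/(-39635) = -42017/(7217 - 15900) + 37245*(-1/39635) = -42017/(-8683) - 7449/7927 = -42017*(-1/8683) - 7449/7927 = 42017/8683 - 7449/7927 = 268389092/68830141 ≈ 3.8993)
1/(h(227) + r) = 1/(2*227 + 268389092/68830141) = 1/(454 + 268389092/68830141) = 1/(31517273106/68830141) = 68830141/31517273106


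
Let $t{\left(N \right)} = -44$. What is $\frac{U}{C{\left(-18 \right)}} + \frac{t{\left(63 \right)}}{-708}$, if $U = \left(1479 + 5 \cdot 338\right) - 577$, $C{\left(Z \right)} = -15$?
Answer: $- \frac{152873}{885} \approx -172.74$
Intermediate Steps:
$U = 2592$ ($U = \left(1479 + 1690\right) - 577 = 3169 - 577 = 2592$)
$\frac{U}{C{\left(-18 \right)}} + \frac{t{\left(63 \right)}}{-708} = \frac{2592}{-15} - \frac{44}{-708} = 2592 \left(- \frac{1}{15}\right) - - \frac{11}{177} = - \frac{864}{5} + \frac{11}{177} = - \frac{152873}{885}$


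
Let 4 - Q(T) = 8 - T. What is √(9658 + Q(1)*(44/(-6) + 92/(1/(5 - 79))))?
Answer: 2*√7526 ≈ 173.51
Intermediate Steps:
Q(T) = -4 + T (Q(T) = 4 - (8 - T) = 4 + (-8 + T) = -4 + T)
√(9658 + Q(1)*(44/(-6) + 92/(1/(5 - 79)))) = √(9658 + (-4 + 1)*(44/(-6) + 92/(1/(5 - 79)))) = √(9658 - 3*(44*(-⅙) + 92/(1/(-74)))) = √(9658 - 3*(-22/3 + 92/(-1/74))) = √(9658 - 3*(-22/3 + 92*(-74))) = √(9658 - 3*(-22/3 - 6808)) = √(9658 - 3*(-20446/3)) = √(9658 + 20446) = √30104 = 2*√7526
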